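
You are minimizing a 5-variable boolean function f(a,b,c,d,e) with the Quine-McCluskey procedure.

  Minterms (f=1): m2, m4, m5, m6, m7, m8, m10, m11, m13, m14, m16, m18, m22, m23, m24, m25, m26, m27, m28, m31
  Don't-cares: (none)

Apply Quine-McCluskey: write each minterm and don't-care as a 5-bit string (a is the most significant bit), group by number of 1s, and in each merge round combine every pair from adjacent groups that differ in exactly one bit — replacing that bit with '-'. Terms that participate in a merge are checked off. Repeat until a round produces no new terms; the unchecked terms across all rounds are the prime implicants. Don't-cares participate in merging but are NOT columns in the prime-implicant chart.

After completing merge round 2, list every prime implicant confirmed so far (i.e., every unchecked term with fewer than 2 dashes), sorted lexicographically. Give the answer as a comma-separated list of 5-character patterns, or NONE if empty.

0-101, 1-111, 11-00, 11-11

size-2^0 implicants → 00010(✓)  00100(✓)  00101(✓)  00110(✓)  00111(✓)  01000(✓)  01010(✓)  01011(✓)  01101(✓)  01110(✓)  10000(✓)  10010(✓)  10110(✓)  10111(✓)  11000(✓)  11001(✓)  11010(✓)  11011(✓)  11100(✓)  11111(✓)
size-2^1 implicants → -0010(✓)  -0110(✓)  -0111(✓)  -1000(✓)  -1010(✓)  -1011(✓)  0-010(✓)  0-101  0-110(✓)  00-10(✓)  001-0(✓)  001-1(✓)  0010-(✓)  0011-(✓)  01-10(✓)  010-0(✓)  0101-(✓)  1-000(✓)  1-010(✓)  1-111  10-10(✓)  100-0(✓)  1011-(✓)  11-00  11-11  110-0(✓)  110-1(✓)  1100-(✓)  1101-(✓)
size-2^2 implicants → --010  -0-10  -011-  -10-0  -101-  0--10  001--  1-0-0  110--
Unchecked terms (primes): --010, -0-10, -011-, -10-0, -101-, 0--10, 0-101, 001--, 1-0-0, 1-111, 11-00, 11-11, 110--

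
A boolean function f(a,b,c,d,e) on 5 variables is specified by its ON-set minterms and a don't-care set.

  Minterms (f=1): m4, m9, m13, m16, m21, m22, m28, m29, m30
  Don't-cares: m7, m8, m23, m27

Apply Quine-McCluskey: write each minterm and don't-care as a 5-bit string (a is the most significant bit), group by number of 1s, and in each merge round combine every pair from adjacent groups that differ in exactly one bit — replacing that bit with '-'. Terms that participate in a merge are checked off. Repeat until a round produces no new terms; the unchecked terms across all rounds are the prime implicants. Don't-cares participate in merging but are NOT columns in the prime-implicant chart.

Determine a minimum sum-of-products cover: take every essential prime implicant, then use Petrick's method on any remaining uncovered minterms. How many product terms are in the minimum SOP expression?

size-2^0 implicants → 00100  00111(✓)  01000(✓)  01001(✓)  01101(✓)  10000  10101(✓)  10110(✓)  10111(✓)  11011  11100(✓)  11101(✓)  11110(✓)
size-2^1 implicants → -0111  -1101  01-01  0100-  1-101  1-110  101-1  1011-  111-0  1110-
Unchecked terms (primes): -0111, -1101, 00100, 01-01, 0100-, 1-101, 1-110, 10000, 101-1, 1011-, 11011, 111-0, 1110-
Minterm coverage:
  m4 ⊆ 00100 [E]
  m9 ⊆ 01-01,0100-
  m13 ⊆ -1101,01-01
  m16 ⊆ 10000 [E]
  m21 ⊆ 1-101,101-1
  m22 ⊆ 1-110,1011-
  m28 ⊆ 111-0,1110-
  m29 ⊆ -1101,1-101,1110-
  m30 ⊆ 1-110,111-0
E = {00100, 10000}
Petrick residual → 01-01, 1-101, 1-110, 111-0
Cover = a'b'cd'e' + a'bd'e + acd'e + acde' + ab'c'd'e' + abce'  |cover|=6

6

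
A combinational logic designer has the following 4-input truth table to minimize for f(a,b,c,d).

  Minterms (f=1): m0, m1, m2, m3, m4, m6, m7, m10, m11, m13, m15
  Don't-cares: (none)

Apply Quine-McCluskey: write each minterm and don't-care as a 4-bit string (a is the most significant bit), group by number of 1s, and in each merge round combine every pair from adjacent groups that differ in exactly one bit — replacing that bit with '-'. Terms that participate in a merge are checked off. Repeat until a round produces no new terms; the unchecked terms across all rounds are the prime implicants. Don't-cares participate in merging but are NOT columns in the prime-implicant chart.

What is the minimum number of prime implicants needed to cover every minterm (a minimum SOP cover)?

Round 0: 0000✓ 0001✓ 0010✓ 0011✓ 0100✓ 0110✓ 0111✓ 1010✓ 1011✓ 1101✓ 1111✓
Round 1: -010✓ -011✓ -111✓ 0-00✓ 0-10✓ 0-11✓ 00-0✓ 00-1✓ 000-✓ 001-✓ 01-0✓ 011-✓ 1-11✓ 101-✓ 11-1
Round 2: --11 -01- 0--0 0-1- 00--
PIs = {--11, -01-, 0--0, 0-1-, 00--, 11-1}
Coverage chart:
  m0: 0--0,00--
  m1: 00-- ←essential
  m2: -01-,0--0,0-1-,00--
  m3: --11,-01-,0-1-,00--
  m4: 0--0 ←essential
  m6: 0--0,0-1-
  m7: --11,0-1-
  m10: -01- ←essential
  m11: --11,-01-
  m13: 11-1 ←essential
  m15: --11,11-1
Essential: -01-, 0--0, 00--, 11-1
Petrick residual → --11
Min cover (5 terms): cd + b'c + a'd' + a'b' + abd

5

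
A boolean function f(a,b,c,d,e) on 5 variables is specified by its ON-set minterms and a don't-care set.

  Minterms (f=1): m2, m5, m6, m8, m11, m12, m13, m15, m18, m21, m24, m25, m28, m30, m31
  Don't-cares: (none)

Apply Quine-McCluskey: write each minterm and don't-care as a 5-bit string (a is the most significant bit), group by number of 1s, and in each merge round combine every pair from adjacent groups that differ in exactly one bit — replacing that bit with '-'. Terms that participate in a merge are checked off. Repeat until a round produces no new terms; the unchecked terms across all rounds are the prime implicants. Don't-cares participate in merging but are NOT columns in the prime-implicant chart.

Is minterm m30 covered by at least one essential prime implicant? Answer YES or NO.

size-2^0 implicants → 00010(✓)  00101(✓)  00110(✓)  01000(✓)  01011(✓)  01100(✓)  01101(✓)  01111(✓)  10010(✓)  10101(✓)  11000(✓)  11001(✓)  11100(✓)  11110(✓)  11111(✓)
size-2^1 implicants → -0010  -0101  -1000(✓)  -1100(✓)  -1111  0-101  00-10  01-00(✓)  01-11  011-1  0110-  11-00(✓)  1100-  111-0  1111-
size-2^2 implicants → -1-00
Unchecked terms (primes): -0010, -0101, -1-00, -1111, 0-101, 00-10, 01-11, 011-1, 0110-, 1100-, 111-0, 1111-
Minterm coverage:
  m2 ⊆ -0010,00-10
  m5 ⊆ -0101,0-101
  m6 ⊆ 00-10 [E]
  m8 ⊆ -1-00 [E]
  m11 ⊆ 01-11 [E]
  m12 ⊆ -1-00,0110-
  m13 ⊆ 0-101,011-1,0110-
  m15 ⊆ -1111,01-11,011-1
  m18 ⊆ -0010 [E]
  m21 ⊆ -0101 [E]
  m24 ⊆ -1-00,1100-
  m25 ⊆ 1100- [E]
  m28 ⊆ -1-00,111-0
  m30 ⊆ 111-0,1111-
  m31 ⊆ -1111,1111-
E = {-0010, -0101, -1-00, 00-10, 01-11, 1100-}

NO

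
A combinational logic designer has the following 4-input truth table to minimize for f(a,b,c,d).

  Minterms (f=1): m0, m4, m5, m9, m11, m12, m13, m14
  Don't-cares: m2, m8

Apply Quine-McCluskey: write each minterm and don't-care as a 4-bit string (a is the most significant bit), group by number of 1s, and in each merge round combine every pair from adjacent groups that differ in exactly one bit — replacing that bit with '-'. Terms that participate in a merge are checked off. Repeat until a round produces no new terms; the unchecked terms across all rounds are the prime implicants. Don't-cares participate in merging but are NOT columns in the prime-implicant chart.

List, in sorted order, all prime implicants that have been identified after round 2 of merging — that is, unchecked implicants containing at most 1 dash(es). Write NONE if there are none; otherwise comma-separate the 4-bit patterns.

00-0, 10-1, 11-0

Round 0: 0000✓ 0010✓ 0100✓ 0101✓ 1000✓ 1001✓ 1011✓ 1100✓ 1101✓ 1110✓
Round 1: -000✓ -100✓ -101✓ 0-00✓ 00-0 010-✓ 1-00✓ 1-01✓ 10-1 100-✓ 11-0 110-✓
Round 2: --00 -10- 1-0-
PIs = {--00, -10-, 00-0, 1-0-, 10-1, 11-0}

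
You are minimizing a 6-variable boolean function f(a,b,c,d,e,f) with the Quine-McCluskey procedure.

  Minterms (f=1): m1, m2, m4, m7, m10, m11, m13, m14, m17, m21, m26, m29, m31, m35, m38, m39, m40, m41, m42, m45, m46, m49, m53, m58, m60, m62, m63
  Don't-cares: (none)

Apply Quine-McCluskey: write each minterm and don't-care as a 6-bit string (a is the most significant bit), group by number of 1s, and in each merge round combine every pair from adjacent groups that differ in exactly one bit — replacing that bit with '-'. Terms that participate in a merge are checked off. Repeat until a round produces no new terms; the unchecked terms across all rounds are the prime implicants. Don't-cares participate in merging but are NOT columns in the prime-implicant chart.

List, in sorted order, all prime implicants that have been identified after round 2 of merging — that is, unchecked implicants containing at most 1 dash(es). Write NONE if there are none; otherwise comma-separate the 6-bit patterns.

-00111, -01101, -11111, 0-0001, 0-1101, 00-010, 000100, 00101-, 01-101, 0111-1, 10-110, 100-11, 10011-, 101-01, 1010-0, 10100-, 1111-0, 11111-

[col 0] 000001*, 000010*, 000100, 000111*, 001010*, 001011*, 001101*, 001110*, 010001*, 010101*, 011010*, 011101*, 011111*, 100011*, 100110*, 100111*, 101000*, 101001*, 101010*, 101101*, 101110*, 110001*, 110101*, 111010*, 111100*, 111110*, 111111*
[col 1] -00111, -01010*, -01101, -01110*, -10001*, -10101*, -11010*, -11111, 0-0001, 0-1010*, 0-1101, 00-010, 001-10*, 00101-, 01-101, 010-01*, 0111-1, 1-1010*, 1-1110*, 10-110, 100-11, 10011-, 101-01, 101-10*, 1010-0, 10100-, 110-01*, 111-10*, 1111-0, 11111-
[col 2] --1010, -01-10, -10-01, 1-1-10
Prime implicants: --1010, -00111, -01-10, -01101, -10-01, -11111, 0-0001, 0-1101, 00-010, 000100, 00101-, 01-101, 0111-1, 1-1-10, 10-110, 100-11, 10011-, 101-01, 1010-0, 10100-, 1111-0, 11111-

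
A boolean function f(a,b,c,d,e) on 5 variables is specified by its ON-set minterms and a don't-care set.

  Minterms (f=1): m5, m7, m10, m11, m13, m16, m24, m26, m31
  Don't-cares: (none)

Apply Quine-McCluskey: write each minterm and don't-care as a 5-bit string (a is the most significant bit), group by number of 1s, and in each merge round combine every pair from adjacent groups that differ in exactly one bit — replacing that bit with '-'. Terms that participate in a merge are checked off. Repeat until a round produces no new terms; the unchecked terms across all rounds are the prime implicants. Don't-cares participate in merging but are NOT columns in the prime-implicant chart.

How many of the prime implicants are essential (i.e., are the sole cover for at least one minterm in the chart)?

size-2^0 implicants → 00101(✓)  00111(✓)  01010(✓)  01011(✓)  01101(✓)  10000(✓)  11000(✓)  11010(✓)  11111
size-2^1 implicants → -1010  0-101  001-1  0101-  1-000  110-0
Unchecked terms (primes): -1010, 0-101, 001-1, 0101-, 1-000, 110-0, 11111
Minterm coverage:
  m5 ⊆ 0-101,001-1
  m7 ⊆ 001-1 [E]
  m10 ⊆ -1010,0101-
  m11 ⊆ 0101- [E]
  m13 ⊆ 0-101 [E]
  m16 ⊆ 1-000 [E]
  m24 ⊆ 1-000,110-0
  m26 ⊆ -1010,110-0
  m31 ⊆ 11111 [E]
E = {0-101, 001-1, 0101-, 1-000, 11111}

5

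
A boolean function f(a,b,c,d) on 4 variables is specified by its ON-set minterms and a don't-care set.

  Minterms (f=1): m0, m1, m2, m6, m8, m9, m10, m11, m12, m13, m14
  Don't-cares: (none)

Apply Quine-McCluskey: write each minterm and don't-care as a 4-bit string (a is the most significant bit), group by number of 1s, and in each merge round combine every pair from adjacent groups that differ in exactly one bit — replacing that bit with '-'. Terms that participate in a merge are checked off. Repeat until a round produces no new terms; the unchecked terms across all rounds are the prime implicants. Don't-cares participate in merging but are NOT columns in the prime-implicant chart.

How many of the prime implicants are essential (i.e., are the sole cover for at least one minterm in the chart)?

size-2^0 implicants → 0000(✓)  0001(✓)  0010(✓)  0110(✓)  1000(✓)  1001(✓)  1010(✓)  1011(✓)  1100(✓)  1101(✓)  1110(✓)
size-2^1 implicants → -000(✓)  -001(✓)  -010(✓)  -110(✓)  0-10(✓)  00-0(✓)  000-(✓)  1-00(✓)  1-01(✓)  1-10(✓)  10-0(✓)  10-1(✓)  100-(✓)  101-(✓)  11-0(✓)  110-(✓)
size-2^2 implicants → --10  -0-0  -00-  1--0  1-0-  10--
Unchecked terms (primes): --10, -0-0, -00-, 1--0, 1-0-, 10--
Minterm coverage:
  m0 ⊆ -0-0,-00-
  m1 ⊆ -00- [E]
  m2 ⊆ --10,-0-0
  m6 ⊆ --10 [E]
  m8 ⊆ -0-0,-00-,1--0,1-0-,10--
  m9 ⊆ -00-,1-0-,10--
  m10 ⊆ --10,-0-0,1--0,10--
  m11 ⊆ 10-- [E]
  m12 ⊆ 1--0,1-0-
  m13 ⊆ 1-0- [E]
  m14 ⊆ --10,1--0
E = {--10, -00-, 1-0-, 10--}

4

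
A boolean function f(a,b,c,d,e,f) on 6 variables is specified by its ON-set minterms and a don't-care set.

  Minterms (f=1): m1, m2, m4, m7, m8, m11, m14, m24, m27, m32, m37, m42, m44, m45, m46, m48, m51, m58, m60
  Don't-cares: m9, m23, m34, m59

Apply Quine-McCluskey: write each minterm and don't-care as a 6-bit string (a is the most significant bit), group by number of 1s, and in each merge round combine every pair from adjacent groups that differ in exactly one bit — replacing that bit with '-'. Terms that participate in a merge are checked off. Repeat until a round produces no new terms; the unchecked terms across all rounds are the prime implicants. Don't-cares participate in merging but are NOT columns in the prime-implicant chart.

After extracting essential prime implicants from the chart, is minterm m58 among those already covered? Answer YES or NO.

[col 0] 000001*, 000010*, 000100, 000111*, 001000*, 001001*, 001011*, 001110*, 010111*, 011000*, 011011*, 100000*, 100010*, 100101*, 101010*, 101100*, 101101*, 101110*, 110000*, 110011*, 111010*, 111011*, 111100*
[col 1] -00010, -01110, -11011, 0-0111, 0-1000, 0-1011, 00-001, 0010-1, 00100-, 1-0000, 1-1010, 1-1100, 10-010, 10-101, 1000-0, 101-10, 1011-0, 10110-, 11-011, 11101-
Prime implicants: -00010, -01110, -11011, 0-0111, 0-1000, 0-1011, 00-001, 000100, 0010-1, 00100-, 1-0000, 1-1010, 1-1100, 10-010, 10-101, 1000-0, 101-10, 1011-0, 10110-, 11-011, 11101-
PI chart (minterm → PIs covering it):
  1 | 00-001  (sole → essential)
  2 | -00010  (sole → essential)
  4 | 000100  (sole → essential)
  7 | 0-0111  (sole → essential)
  8 | 0-1000,00100-
  11 | 0-1011,0010-1
  14 | -01110  (sole → essential)
  24 | 0-1000  (sole → essential)
  27 | -11011,0-1011
  32 | 1-0000,1000-0
  37 | 10-101  (sole → essential)
  42 | 1-1010,10-010,101-10
  44 | 1-1100,1011-0,10110-
  45 | 10-101,10110-
  46 | -01110,101-10,1011-0
  48 | 1-0000  (sole → essential)
  51 | 11-011  (sole → essential)
  58 | 1-1010,11101-
  60 | 1-1100  (sole → essential)
Essential prime implicants: -00010, -01110, 0-0111, 0-1000, 00-001, 000100, 1-0000, 1-1100, 10-101, 11-011

NO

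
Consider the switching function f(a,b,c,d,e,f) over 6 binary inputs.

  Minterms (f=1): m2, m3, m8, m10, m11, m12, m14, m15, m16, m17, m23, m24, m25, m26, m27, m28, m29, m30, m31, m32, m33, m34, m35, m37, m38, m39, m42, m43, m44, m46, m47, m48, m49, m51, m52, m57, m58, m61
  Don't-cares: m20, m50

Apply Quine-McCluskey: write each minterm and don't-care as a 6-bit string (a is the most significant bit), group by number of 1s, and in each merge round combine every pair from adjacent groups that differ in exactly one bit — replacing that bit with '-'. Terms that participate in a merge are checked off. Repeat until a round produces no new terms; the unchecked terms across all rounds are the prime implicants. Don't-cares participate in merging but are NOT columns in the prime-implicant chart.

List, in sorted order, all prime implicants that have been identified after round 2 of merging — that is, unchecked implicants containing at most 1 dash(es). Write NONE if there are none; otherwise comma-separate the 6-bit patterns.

01-111

Round 0: 000010✓ 000011✓ 001000✓ 001010✓ 001011✓ 001100✓ 001110✓ 001111✓ 010000✓ 010001✓ 010100✓ 010111✓ 011000✓ 011001✓ 011010✓ 011011✓ 011100✓ 011101✓ 011110✓ 011111✓ 100000✓ 100001✓ 100010✓ 100011✓ 100101✓ 100110✓ 100111✓ 101010✓ 101011✓ 101100✓ 101110✓ 101111✓ 110000✓ 110001✓ 110010✓ 110011✓ 110100✓ 111001✓ 111010✓ 111101✓
Round 1: -00010✓ -00011✓ -01010✓ -01011✓ -01100✓ -01110✓ -01111✓ -10000✓ -10001✓ -10100✓ -11001✓ -11010✓ -11101✓ 0-1000✓ 0-1010✓ 0-1011✓ 0-1100✓ 0-1110✓ 0-1111✓ 00-010✓ 00-011✓ 00001-✓ 001-00✓ 001-10✓ 001-11✓ 0010-0✓ 00101-✓ 0011-0✓ 00111-✓ 01-000✓ 01-001✓ 01-100✓ 01-111 010-00✓ 01000-✓ 011-00✓ 011-01✓ 011-10✓ 011-11✓ 0110-0✓ 0110-1✓ 01100-✓ 01101-✓ 0111-0✓ 0111-1✓ 01110-✓ 01111-✓ 1-0000✓ 1-0001✓ 1-0010✓ 1-0011✓ 1-1010✓ 10-010✓ 10-011✓ 10-110✓ 10-111✓ 100-01✓ 100-10✓ 100-11✓ 1000-0✓ 1000-1✓ 10000-✓ 10001-✓ 1001-1✓ 10011-✓ 101-10✓ 101-11✓ 10101-✓ 1011-0✓ 10111-✓ 11-001✓ 11-010✓ 110-00✓ 1100-0✓ 1100-1✓ 11000-✓ 11001-✓ 111-01✓
Round 2: --1010 -0-010✓ -0-011✓ -0001-✓ -01-10✓ -01-11✓ -0101-✓ -011-0 -0111-✓ -1-001 -10-00 -1000- -11-01 0-1-00✓ 0-1-10✓ 0-1-11✓ 0-10-0✓ 0-101-✓ 0-11-0✓ 0-111-✓ 00-01-✓ 001--0✓ 001-1-✓ 01--00 01-00- 011--0✓ 011--1✓ 011-0-✓ 011-1-✓ 0110--✓ 0111--✓ 1--010 1-00-0✓ 1-00-1✓ 1-000-✓ 1-001-✓ 10--10✓ 10--11✓ 10-01-✓ 10-11-✓ 100--1 100-1-✓ 1000--✓ 101-1-✓ 1100--✓
Round 3: -0-01- -01-1- 0-1--0 0-1-1- 011--- 1-00-- 10--1-
PIs = {--1010, -0-01-, -01-1-, -011-0, -1-001, -10-00, -1000-, -11-01, 0-1--0, 0-1-1-, 01--00, 01-00-, 01-111, 011---, 1--010, 1-00--, 10--1-, 100--1}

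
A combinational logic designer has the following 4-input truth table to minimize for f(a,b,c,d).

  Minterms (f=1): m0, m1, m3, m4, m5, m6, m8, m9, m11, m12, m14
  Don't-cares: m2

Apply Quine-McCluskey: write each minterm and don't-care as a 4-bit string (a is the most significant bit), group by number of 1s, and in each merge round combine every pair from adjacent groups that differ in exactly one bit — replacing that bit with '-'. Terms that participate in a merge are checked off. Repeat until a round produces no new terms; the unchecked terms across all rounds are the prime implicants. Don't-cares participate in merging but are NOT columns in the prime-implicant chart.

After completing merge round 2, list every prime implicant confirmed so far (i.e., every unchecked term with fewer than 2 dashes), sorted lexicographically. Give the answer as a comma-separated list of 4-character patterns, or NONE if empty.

NONE

size-2^0 implicants → 0000(✓)  0001(✓)  0010(✓)  0011(✓)  0100(✓)  0101(✓)  0110(✓)  1000(✓)  1001(✓)  1011(✓)  1100(✓)  1110(✓)
size-2^1 implicants → -000(✓)  -001(✓)  -011(✓)  -100(✓)  -110(✓)  0-00(✓)  0-01(✓)  0-10(✓)  00-0(✓)  00-1(✓)  000-(✓)  001-(✓)  01-0(✓)  010-(✓)  1-00(✓)  10-1(✓)  100-(✓)  11-0(✓)
size-2^2 implicants → --00  -0-1  -00-  -1-0  0--0  0-0-  00--
Unchecked terms (primes): --00, -0-1, -00-, -1-0, 0--0, 0-0-, 00--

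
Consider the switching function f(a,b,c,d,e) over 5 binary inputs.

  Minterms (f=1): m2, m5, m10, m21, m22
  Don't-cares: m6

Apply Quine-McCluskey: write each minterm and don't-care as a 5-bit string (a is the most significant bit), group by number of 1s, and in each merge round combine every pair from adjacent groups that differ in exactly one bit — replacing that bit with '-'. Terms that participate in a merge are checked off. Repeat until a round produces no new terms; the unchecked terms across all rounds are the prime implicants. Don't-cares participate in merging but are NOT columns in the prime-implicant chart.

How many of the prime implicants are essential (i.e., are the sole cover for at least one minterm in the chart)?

3

Round 0: 00010✓ 00101✓ 00110✓ 01010✓ 10101✓ 10110✓
Round 1: -0101 -0110 0-010 00-10
PIs = {-0101, -0110, 0-010, 00-10}
Coverage chart:
  m2: 0-010,00-10
  m5: -0101 ←essential
  m10: 0-010 ←essential
  m21: -0101 ←essential
  m22: -0110 ←essential
Essential: -0101, -0110, 0-010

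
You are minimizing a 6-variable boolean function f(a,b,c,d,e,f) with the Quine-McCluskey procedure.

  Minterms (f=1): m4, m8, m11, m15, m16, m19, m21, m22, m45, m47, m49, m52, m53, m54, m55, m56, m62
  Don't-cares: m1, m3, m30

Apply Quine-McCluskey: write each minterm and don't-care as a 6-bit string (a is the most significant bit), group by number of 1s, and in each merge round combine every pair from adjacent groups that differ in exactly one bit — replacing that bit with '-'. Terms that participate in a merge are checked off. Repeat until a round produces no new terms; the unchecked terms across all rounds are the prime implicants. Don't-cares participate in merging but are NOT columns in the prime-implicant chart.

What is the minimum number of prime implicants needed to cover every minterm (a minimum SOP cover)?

11

Round 0: 000001✓ 000011✓ 000100 001000 001011✓ 001111✓ 010000 010011✓ 010101✓ 010110✓ 011110✓ 101101✓ 101111✓ 110001✓ 110100✓ 110101✓ 110110✓ 110111✓ 111000 111110✓
Round 1: -01111 -10101 -10110✓ -11110✓ 0-0011 00-011 0000-1 001-11 01-110✓ 1011-1 11-110✓ 110-01 1101-0✓ 1101-1✓ 11010-✓ 11011-✓
Round 2: -1-110 1101--
PIs = {-01111, -1-110, -10101, 0-0011, 00-011, 0000-1, 000100, 001-11, 001000, 010000, 1011-1, 110-01, 1101--, 111000}
Coverage chart:
  m4: 000100 ←essential
  m8: 001000 ←essential
  m11: 00-011,001-11
  m15: -01111,001-11
  m16: 010000 ←essential
  m19: 0-0011 ←essential
  m21: -10101 ←essential
  m22: -1-110 ←essential
  m45: 1011-1 ←essential
  m47: -01111,1011-1
  m49: 110-01 ←essential
  m52: 1101-- ←essential
  m53: -10101,110-01,1101--
  m54: -1-110,1101--
  m55: 1101-- ←essential
  m56: 111000 ←essential
  m62: -1-110 ←essential
Essential: -1-110, -10101, 0-0011, 000100, 001000, 010000, 1011-1, 110-01, 1101--, 111000
Petrick residual → 001-11
Min cover (11 terms): bdef' + bc'de'f + a'c'd'ef + a'b'c'de'f' + a'b'cef + a'b'cd'e'f' + a'bc'd'e'f' + ab'cdf + abc'e'f + abc'd + abcd'e'f'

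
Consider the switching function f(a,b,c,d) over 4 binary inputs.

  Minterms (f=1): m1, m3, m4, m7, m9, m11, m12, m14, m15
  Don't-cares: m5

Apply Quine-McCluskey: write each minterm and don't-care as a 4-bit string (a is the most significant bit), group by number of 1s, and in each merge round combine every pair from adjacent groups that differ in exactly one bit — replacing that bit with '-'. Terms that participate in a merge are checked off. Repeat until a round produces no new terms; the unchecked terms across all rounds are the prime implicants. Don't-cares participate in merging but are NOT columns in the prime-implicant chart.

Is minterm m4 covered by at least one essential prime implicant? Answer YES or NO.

NO

Round 0: 0001✓ 0011✓ 0100✓ 0101✓ 0111✓ 1001✓ 1011✓ 1100✓ 1110✓ 1111✓
Round 1: -001✓ -011✓ -100 -111✓ 0-01✓ 0-11✓ 00-1✓ 01-1✓ 010- 1-11✓ 10-1✓ 11-0 111-
Round 2: --11 -0-1 0--1
PIs = {--11, -0-1, -100, 0--1, 010-, 11-0, 111-}
Coverage chart:
  m1: -0-1,0--1
  m3: --11,-0-1,0--1
  m4: -100,010-
  m7: --11,0--1
  m9: -0-1 ←essential
  m11: --11,-0-1
  m12: -100,11-0
  m14: 11-0,111-
  m15: --11,111-
Essential: -0-1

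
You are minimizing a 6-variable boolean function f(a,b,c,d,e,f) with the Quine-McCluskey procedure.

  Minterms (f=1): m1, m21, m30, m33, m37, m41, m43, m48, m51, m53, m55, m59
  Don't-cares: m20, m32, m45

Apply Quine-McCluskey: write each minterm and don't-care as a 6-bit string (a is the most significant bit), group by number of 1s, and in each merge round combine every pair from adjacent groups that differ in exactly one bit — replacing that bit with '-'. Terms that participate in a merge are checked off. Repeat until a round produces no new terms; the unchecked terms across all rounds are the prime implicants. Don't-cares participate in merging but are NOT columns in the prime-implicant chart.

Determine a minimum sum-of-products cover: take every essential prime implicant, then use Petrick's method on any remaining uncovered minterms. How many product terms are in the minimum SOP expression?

[col 0] 000001*, 010100*, 010101*, 011110, 100000*, 100001*, 100101*, 101001*, 101011*, 101101*, 110000*, 110011*, 110101*, 110111*, 111011*
[col 1] -00001, -10101, 01010-, 1-0000, 1-0101, 1-1011, 10-001*, 10-101*, 100-01*, 10000-, 101-01*, 1010-1, 11-011, 110-11, 1101-1
[col 2] 10--01
Prime implicants: -00001, -10101, 01010-, 011110, 1-0000, 1-0101, 1-1011, 10--01, 10000-, 1010-1, 11-011, 110-11, 1101-1
PI chart (minterm → PIs covering it):
  1 | -00001  (sole → essential)
  21 | -10101,01010-
  30 | 011110  (sole → essential)
  33 | -00001,10--01,10000-
  37 | 1-0101,10--01
  41 | 10--01,1010-1
  43 | 1-1011,1010-1
  48 | 1-0000  (sole → essential)
  51 | 11-011,110-11
  53 | -10101,1-0101,1101-1
  55 | 110-11,1101-1
  59 | 1-1011,11-011
Essential prime implicants: -00001, 011110, 1-0000
Petrick residual → -10101, 1-1011, 10--01, 110-11
Minimum SOP uses 7 PIs: b'c'd'e'f + bc'de'f + a'bcdef' + ac'd'e'f' + acd'ef + ab'e'f + abc'ef

7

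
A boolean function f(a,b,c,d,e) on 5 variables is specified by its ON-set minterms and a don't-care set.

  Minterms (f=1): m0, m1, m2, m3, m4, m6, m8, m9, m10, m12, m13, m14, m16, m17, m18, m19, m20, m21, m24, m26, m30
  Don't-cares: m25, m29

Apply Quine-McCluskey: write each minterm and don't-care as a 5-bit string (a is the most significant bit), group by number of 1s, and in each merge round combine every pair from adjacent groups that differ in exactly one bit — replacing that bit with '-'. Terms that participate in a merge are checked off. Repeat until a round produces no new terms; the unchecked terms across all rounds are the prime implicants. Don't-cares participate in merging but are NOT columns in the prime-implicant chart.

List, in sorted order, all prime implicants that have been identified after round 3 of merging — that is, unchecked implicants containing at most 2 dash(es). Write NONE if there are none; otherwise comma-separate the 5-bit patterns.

-0-00, -1-01, -1-10, 01-0-, 1--01, 10-0-

size-2^0 implicants → 00000(✓)  00001(✓)  00010(✓)  00011(✓)  00100(✓)  00110(✓)  01000(✓)  01001(✓)  01010(✓)  01100(✓)  01101(✓)  01110(✓)  10000(✓)  10001(✓)  10010(✓)  10011(✓)  10100(✓)  10101(✓)  11000(✓)  11001(✓)  11010(✓)  11101(✓)  11110(✓)
size-2^1 implicants → -0000(✓)  -0001(✓)  -0010(✓)  -0011(✓)  -0100(✓)  -1000(✓)  -1001(✓)  -1010(✓)  -1101(✓)  -1110(✓)  0-000(✓)  0-001(✓)  0-010(✓)  0-100(✓)  0-110(✓)  00-00(✓)  00-10(✓)  000-0(✓)  000-1(✓)  0000-(✓)  0001-(✓)  001-0(✓)  01-00(✓)  01-01(✓)  01-10(✓)  010-0(✓)  0100-(✓)  011-0(✓)  0110-(✓)  1-000(✓)  1-001(✓)  1-010(✓)  1-101(✓)  10-00(✓)  10-01(✓)  100-0(✓)  100-1(✓)  1000-(✓)  1001-(✓)  1010-(✓)  11-01(✓)  11-10(✓)  110-0(✓)  1100-(✓)
size-2^2 implicants → --000(✓)  --001(✓)  --010(✓)  -0-00  -00-0(✓)  -00-1(✓)  -000-(✓)  -001-(✓)  -1-01  -1-10  -10-0(✓)  -100-(✓)  0--00(✓)  0--10(✓)  0-0-0(✓)  0-00-(✓)  0-1-0(✓)  00--0(✓)  000--(✓)  01--0(✓)  01-0-  1--01  1-0-0(✓)  1-00-(✓)  10-0-  100--(✓)
size-2^3 implicants → --0-0  --00-  -00--  0---0
Unchecked terms (primes): --0-0, --00-, -0-00, -00--, -1-01, -1-10, 0---0, 01-0-, 1--01, 10-0-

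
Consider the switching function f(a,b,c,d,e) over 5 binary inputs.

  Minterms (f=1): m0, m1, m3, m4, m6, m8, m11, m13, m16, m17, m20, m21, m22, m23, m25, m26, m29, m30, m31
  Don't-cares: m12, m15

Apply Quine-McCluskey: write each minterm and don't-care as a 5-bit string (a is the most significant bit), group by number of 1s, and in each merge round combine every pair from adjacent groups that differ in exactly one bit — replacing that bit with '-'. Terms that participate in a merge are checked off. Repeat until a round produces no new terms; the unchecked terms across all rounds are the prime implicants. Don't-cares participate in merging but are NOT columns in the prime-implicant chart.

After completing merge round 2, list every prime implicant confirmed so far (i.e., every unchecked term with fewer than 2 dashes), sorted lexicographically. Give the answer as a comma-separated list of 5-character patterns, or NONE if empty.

0-011, 000-1, 01-11, 0110-, 11-10

size-2^0 implicants → 00000(✓)  00001(✓)  00011(✓)  00100(✓)  00110(✓)  01000(✓)  01011(✓)  01100(✓)  01101(✓)  01111(✓)  10000(✓)  10001(✓)  10100(✓)  10101(✓)  10110(✓)  10111(✓)  11001(✓)  11010(✓)  11101(✓)  11110(✓)  11111(✓)
size-2^1 implicants → -0000(✓)  -0001(✓)  -0100(✓)  -0110(✓)  -1101(✓)  -1111(✓)  0-000(✓)  0-011  0-100(✓)  00-00(✓)  000-1  0000-(✓)  001-0(✓)  01-00(✓)  01-11  011-1(✓)  0110-  1-001(✓)  1-101(✓)  1-110(✓)  1-111(✓)  10-00(✓)  10-01(✓)  1000-(✓)  101-0(✓)  101-1(✓)  1010-(✓)  1011-(✓)  11-01(✓)  11-10  111-1(✓)  1111-(✓)
size-2^2 implicants → -0-00  -000-  -01-0  -11-1  0--00  1--01  1-1-1  1-11-  10-0-  101--
Unchecked terms (primes): -0-00, -000-, -01-0, -11-1, 0--00, 0-011, 000-1, 01-11, 0110-, 1--01, 1-1-1, 1-11-, 10-0-, 101--, 11-10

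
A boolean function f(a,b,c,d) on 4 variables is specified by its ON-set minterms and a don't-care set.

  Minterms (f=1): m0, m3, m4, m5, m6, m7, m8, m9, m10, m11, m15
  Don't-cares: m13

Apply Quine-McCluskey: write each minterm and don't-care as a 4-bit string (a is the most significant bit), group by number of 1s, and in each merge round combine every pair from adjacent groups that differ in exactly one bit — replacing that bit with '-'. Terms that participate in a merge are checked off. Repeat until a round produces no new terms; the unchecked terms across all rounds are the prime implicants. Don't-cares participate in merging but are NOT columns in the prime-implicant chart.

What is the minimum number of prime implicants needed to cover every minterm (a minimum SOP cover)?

4

size-2^0 implicants → 0000(✓)  0011(✓)  0100(✓)  0101(✓)  0110(✓)  0111(✓)  1000(✓)  1001(✓)  1010(✓)  1011(✓)  1101(✓)  1111(✓)
size-2^1 implicants → -000  -011(✓)  -101(✓)  -111(✓)  0-00  0-11(✓)  01-0(✓)  01-1(✓)  010-(✓)  011-(✓)  1-01(✓)  1-11(✓)  10-0(✓)  10-1(✓)  100-(✓)  101-(✓)  11-1(✓)
size-2^2 implicants → --11  -1-1  01--  1--1  10--
Unchecked terms (primes): --11, -000, -1-1, 0-00, 01--, 1--1, 10--
Minterm coverage:
  m0 ⊆ -000,0-00
  m3 ⊆ --11 [E]
  m4 ⊆ 0-00,01--
  m5 ⊆ -1-1,01--
  m6 ⊆ 01-- [E]
  m7 ⊆ --11,-1-1,01--
  m8 ⊆ -000,10--
  m9 ⊆ 1--1,10--
  m10 ⊆ 10-- [E]
  m11 ⊆ --11,1--1,10--
  m15 ⊆ --11,-1-1,1--1
E = {--11, 01--, 10--}
Petrick residual → -000
Cover = cd + b'c'd' + a'b + ab'  |cover|=4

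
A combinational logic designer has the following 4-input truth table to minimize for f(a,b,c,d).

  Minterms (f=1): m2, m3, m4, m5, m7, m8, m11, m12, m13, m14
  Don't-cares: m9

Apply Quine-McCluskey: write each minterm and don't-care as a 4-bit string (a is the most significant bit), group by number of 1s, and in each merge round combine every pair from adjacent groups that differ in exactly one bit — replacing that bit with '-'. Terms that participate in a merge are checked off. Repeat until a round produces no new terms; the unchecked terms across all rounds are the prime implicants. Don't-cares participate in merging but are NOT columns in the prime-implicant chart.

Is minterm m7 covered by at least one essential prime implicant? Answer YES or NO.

size-2^0 implicants → 0010(✓)  0011(✓)  0100(✓)  0101(✓)  0111(✓)  1000(✓)  1001(✓)  1011(✓)  1100(✓)  1101(✓)  1110(✓)
size-2^1 implicants → -011  -100(✓)  -101(✓)  0-11  001-  01-1  010-(✓)  1-00(✓)  1-01(✓)  10-1  100-(✓)  11-0  110-(✓)
size-2^2 implicants → -10-  1-0-
Unchecked terms (primes): -011, -10-, 0-11, 001-, 01-1, 1-0-, 10-1, 11-0
Minterm coverage:
  m2 ⊆ 001- [E]
  m3 ⊆ -011,0-11,001-
  m4 ⊆ -10- [E]
  m5 ⊆ -10-,01-1
  m7 ⊆ 0-11,01-1
  m8 ⊆ 1-0- [E]
  m11 ⊆ -011,10-1
  m12 ⊆ -10-,1-0-,11-0
  m13 ⊆ -10-,1-0-
  m14 ⊆ 11-0 [E]
E = {-10-, 001-, 1-0-, 11-0}

NO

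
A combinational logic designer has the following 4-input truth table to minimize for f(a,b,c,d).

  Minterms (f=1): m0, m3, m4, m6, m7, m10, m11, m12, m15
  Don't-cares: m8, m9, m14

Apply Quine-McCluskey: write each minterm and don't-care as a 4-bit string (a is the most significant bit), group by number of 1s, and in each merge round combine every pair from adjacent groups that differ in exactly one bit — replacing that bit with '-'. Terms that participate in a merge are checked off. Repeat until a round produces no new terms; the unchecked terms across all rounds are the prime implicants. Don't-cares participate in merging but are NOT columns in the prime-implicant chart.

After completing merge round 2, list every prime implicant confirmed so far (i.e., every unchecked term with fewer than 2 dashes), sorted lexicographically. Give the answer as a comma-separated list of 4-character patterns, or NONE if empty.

NONE

size-2^0 implicants → 0000(✓)  0011(✓)  0100(✓)  0110(✓)  0111(✓)  1000(✓)  1001(✓)  1010(✓)  1011(✓)  1100(✓)  1110(✓)  1111(✓)
size-2^1 implicants → -000(✓)  -011(✓)  -100(✓)  -110(✓)  -111(✓)  0-00(✓)  0-11(✓)  01-0(✓)  011-(✓)  1-00(✓)  1-10(✓)  1-11(✓)  10-0(✓)  10-1(✓)  100-(✓)  101-(✓)  11-0(✓)  111-(✓)
size-2^2 implicants → --00  --11  -1-0  -11-  1--0  1-1-  10--
Unchecked terms (primes): --00, --11, -1-0, -11-, 1--0, 1-1-, 10--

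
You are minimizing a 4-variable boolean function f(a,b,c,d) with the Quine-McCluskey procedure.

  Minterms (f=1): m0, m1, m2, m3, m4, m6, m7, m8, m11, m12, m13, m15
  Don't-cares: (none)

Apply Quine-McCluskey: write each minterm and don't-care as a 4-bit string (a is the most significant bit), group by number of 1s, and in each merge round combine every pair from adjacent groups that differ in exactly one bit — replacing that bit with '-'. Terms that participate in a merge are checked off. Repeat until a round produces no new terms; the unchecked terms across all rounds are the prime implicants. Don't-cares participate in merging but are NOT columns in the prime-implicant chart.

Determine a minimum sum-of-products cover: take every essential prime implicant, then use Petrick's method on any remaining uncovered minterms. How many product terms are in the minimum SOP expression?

[col 0] 0000*, 0001*, 0010*, 0011*, 0100*, 0110*, 0111*, 1000*, 1011*, 1100*, 1101*, 1111*
[col 1] -000*, -011*, -100*, -111*, 0-00*, 0-10*, 0-11*, 00-0*, 00-1*, 000-*, 001-*, 01-0*, 011-*, 1-00*, 1-11*, 11-1, 110-
[col 2] --00, --11, 0--0, 0-1-, 00--
Prime implicants: --00, --11, 0--0, 0-1-, 00--, 11-1, 110-
PI chart (minterm → PIs covering it):
  0 | --00,0--0,00--
  1 | 00--  (sole → essential)
  2 | 0--0,0-1-,00--
  3 | --11,0-1-,00--
  4 | --00,0--0
  6 | 0--0,0-1-
  7 | --11,0-1-
  8 | --00  (sole → essential)
  11 | --11  (sole → essential)
  12 | --00,110-
  13 | 11-1,110-
  15 | --11,11-1
Essential prime implicants: --00, --11, 00--
Petrick residual → 0--0, 11-1
Minimum SOP uses 5 PIs: c'd' + cd + a'd' + a'b' + abd

5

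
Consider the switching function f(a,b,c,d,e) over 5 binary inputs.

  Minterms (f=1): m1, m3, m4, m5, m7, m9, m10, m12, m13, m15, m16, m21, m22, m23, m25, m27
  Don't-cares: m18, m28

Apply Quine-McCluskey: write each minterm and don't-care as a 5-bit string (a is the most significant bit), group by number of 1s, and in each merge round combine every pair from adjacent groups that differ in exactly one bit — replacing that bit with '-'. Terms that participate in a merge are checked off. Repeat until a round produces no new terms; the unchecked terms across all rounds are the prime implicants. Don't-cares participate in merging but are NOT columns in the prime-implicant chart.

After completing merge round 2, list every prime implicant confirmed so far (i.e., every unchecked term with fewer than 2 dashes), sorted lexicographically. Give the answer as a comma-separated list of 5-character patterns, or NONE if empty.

Round 0: 00001✓ 00011✓ 00100✓ 00101✓ 00111✓ 01001✓ 01010 01100✓ 01101✓ 01111✓ 10000✓ 10010✓ 10101✓ 10110✓ 10111✓ 11001✓ 11011✓ 11100✓
Round 1: -0101✓ -0111✓ -1001 -1100 0-001✓ 0-100✓ 0-101✓ 0-111✓ 00-01✓ 00-11✓ 000-1✓ 001-1✓ 0010-✓ 01-01✓ 011-1✓ 0110-✓ 10-10 100-0 101-1✓ 1011- 110-1
Round 2: -01-1 0--01 0-1-1 0-10- 00--1
PIs = {-01-1, -1001, -1100, 0--01, 0-1-1, 0-10-, 00--1, 01010, 10-10, 100-0, 1011-, 110-1}

-1001, -1100, 01010, 10-10, 100-0, 1011-, 110-1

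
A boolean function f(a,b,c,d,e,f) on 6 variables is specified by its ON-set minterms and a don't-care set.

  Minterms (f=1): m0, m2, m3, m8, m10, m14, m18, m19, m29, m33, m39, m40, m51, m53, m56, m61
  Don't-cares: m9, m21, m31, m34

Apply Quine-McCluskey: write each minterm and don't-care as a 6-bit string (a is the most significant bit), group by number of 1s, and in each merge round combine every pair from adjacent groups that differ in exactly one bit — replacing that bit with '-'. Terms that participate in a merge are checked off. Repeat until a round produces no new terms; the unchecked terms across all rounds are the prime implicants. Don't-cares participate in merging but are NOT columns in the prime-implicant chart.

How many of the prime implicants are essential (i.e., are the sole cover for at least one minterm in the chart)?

8

size-2^0 implicants → 000000(✓)  000010(✓)  000011(✓)  001000(✓)  001001(✓)  001010(✓)  001110(✓)  010010(✓)  010011(✓)  010101(✓)  011101(✓)  011111(✓)  100001  100010(✓)  100111  101000(✓)  110011(✓)  110101(✓)  111000(✓)  111101(✓)
size-2^1 implicants → -00010  -01000  -10011  -10101(✓)  -11101(✓)  0-0010(✓)  0-0011(✓)  00-000(✓)  00-010(✓)  0000-0(✓)  00001-(✓)  001-10  0010-0(✓)  00100-  01-101(✓)  01001-(✓)  0111-1  1-1000  11-101(✓)
size-2^2 implicants → -1-101  0-001-  00-0-0
Unchecked terms (primes): -00010, -01000, -1-101, -10011, 0-001-, 00-0-0, 001-10, 00100-, 0111-1, 1-1000, 100001, 100111
Minterm coverage:
  m0 ⊆ 00-0-0 [E]
  m2 ⊆ -00010,0-001-,00-0-0
  m3 ⊆ 0-001- [E]
  m8 ⊆ -01000,00-0-0,00100-
  m10 ⊆ 00-0-0,001-10
  m14 ⊆ 001-10 [E]
  m18 ⊆ 0-001- [E]
  m19 ⊆ -10011,0-001-
  m29 ⊆ -1-101,0111-1
  m33 ⊆ 100001 [E]
  m39 ⊆ 100111 [E]
  m40 ⊆ -01000,1-1000
  m51 ⊆ -10011 [E]
  m53 ⊆ -1-101 [E]
  m56 ⊆ 1-1000 [E]
  m61 ⊆ -1-101 [E]
E = {-1-101, -10011, 0-001-, 00-0-0, 001-10, 1-1000, 100001, 100111}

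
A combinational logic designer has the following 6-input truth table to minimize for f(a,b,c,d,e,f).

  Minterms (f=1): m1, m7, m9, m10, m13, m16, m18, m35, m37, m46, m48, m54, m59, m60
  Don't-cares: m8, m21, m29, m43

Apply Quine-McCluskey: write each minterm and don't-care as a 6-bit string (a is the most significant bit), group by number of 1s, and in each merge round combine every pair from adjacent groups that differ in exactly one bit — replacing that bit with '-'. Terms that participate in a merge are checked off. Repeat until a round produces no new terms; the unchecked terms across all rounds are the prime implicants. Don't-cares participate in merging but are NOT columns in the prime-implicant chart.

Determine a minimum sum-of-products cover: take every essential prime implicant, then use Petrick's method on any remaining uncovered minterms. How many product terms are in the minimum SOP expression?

12

[col 0] 000001*, 000111, 001000*, 001001*, 001010*, 001101*, 010000*, 010010*, 010101*, 011101*, 100011*, 100101, 101011*, 101110, 110000*, 110110, 111011*, 111100
[col 1] -10000, 0-1101, 00-001, 001-01, 0010-0, 00100-, 01-101, 0100-0, 1-1011, 10-011
Prime implicants: -10000, 0-1101, 00-001, 000111, 001-01, 0010-0, 00100-, 01-101, 0100-0, 1-1011, 10-011, 100101, 101110, 110110, 111100
PI chart (minterm → PIs covering it):
  1 | 00-001  (sole → essential)
  7 | 000111  (sole → essential)
  9 | 00-001,001-01,00100-
  10 | 0010-0  (sole → essential)
  13 | 0-1101,001-01
  16 | -10000,0100-0
  18 | 0100-0  (sole → essential)
  35 | 10-011  (sole → essential)
  37 | 100101  (sole → essential)
  46 | 101110  (sole → essential)
  48 | -10000  (sole → essential)
  54 | 110110  (sole → essential)
  59 | 1-1011  (sole → essential)
  60 | 111100  (sole → essential)
Essential prime implicants: -10000, 00-001, 000111, 0010-0, 0100-0, 1-1011, 10-011, 100101, 101110, 110110, 111100
Petrick residual → 0-1101
Minimum SOP uses 12 PIs: bc'd'e'f' + a'cde'f + a'b'd'e'f + a'b'c'def + a'b'cd'f' + a'bc'd'f' + acd'ef + ab'd'ef + ab'c'de'f + ab'cdef' + abc'def' + abcde'f'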